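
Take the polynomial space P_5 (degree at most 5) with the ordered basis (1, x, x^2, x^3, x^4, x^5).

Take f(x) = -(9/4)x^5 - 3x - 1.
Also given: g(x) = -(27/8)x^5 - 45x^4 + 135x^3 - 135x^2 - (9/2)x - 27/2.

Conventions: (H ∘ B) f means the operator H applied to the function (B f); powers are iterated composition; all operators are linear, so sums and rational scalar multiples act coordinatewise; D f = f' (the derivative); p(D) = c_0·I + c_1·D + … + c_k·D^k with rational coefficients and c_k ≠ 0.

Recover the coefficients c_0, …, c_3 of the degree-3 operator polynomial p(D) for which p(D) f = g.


p(D) = (3/2)·I + 4·D − 3·D^2 + D^3, i.e. c_0 = 3/2, c_1 = 4, c_2 = -3, c_3 = 1

D^0 f = -(9/4)x^5 - 3x - 1
D^1 f = -(45/4)x^4 - 3
D^2 f = -45x^3
D^3 f = -135x^2
matching coefficients of g against c_0 f + c_1 Df + … from the top degree down determines the c_i
solution: c_0 = 3/2, c_1 = 4, c_2 = -3, c_3 = 1


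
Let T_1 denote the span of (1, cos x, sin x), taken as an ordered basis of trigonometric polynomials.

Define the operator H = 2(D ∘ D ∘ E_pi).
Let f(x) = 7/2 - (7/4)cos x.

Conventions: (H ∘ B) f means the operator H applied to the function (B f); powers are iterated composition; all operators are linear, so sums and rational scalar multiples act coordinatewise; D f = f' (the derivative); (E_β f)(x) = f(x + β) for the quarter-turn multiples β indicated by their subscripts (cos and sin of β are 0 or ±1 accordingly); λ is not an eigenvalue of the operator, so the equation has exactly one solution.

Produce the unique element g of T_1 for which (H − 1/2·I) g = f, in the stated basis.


write g with unknown coordinates in the stated basis and equate coefficients in (H − 1/2·I) g = f
solving from the highest basis element down gives g = -7 - (7/6)cos x
check: H g = -(7/3)cos x
so H g − 1/2·g = 7/2 - (7/4)cos x = f ✓

the result is g(x) = -7 - (7/6)cos x


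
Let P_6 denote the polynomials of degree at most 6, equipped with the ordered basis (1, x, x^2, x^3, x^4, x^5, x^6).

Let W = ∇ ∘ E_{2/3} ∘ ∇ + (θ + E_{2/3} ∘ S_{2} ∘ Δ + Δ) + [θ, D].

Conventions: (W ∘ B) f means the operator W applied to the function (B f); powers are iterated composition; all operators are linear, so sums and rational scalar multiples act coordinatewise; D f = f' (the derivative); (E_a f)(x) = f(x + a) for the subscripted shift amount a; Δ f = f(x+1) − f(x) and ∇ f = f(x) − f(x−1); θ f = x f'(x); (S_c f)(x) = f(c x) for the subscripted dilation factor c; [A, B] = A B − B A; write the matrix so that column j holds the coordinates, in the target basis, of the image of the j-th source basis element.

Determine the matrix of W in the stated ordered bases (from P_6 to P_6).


image of 1: 0
image of x: x + 1
image of x^2: 2x^2 + 4x + 20/3
image of x^3: 3x^3 + 12x^2 + 31x + 28/3
image of x^4: 4x^4 + 32x^3 + 106x^2 + (236/3)x + 832/27
image of x^5: 5x^5 + 80x^4 + (970/3)x^3 + (1210/3)x^2 + (7735/27)x + 5012/81
image of x^6: 6x^6 + 192x^5 + 925x^4 + (4900/3)x^3 + (14885/9)x^2 + (20546/27)x + 13160/81
each image's coordinates form column j of the matrix

the matrix is [[0, 1, 20/3, 28/3, 832/27, 5012/81, 13160/81]; [0, 1, 4, 31, 236/3, 7735/27, 20546/27]; [0, 0, 2, 12, 106, 1210/3, 14885/9]; [0, 0, 0, 3, 32, 970/3, 4900/3]; [0, 0, 0, 0, 4, 80, 925]; [0, 0, 0, 0, 0, 5, 192]; [0, 0, 0, 0, 0, 0, 6]] (rows listed top to bottom)


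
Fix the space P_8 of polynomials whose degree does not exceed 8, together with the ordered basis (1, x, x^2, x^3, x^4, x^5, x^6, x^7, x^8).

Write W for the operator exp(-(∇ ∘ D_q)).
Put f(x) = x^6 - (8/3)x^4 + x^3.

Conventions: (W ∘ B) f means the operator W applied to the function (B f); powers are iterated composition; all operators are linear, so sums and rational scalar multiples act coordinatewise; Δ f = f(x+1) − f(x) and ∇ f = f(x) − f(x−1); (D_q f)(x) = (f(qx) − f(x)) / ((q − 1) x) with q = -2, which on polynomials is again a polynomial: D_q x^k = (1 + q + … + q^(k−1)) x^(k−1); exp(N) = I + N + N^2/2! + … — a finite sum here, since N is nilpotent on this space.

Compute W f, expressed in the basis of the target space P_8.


g(x) = x^6 + (307/3)x^4 - 209x^3 + (1915/2)x^2 - (457/2)x + 917/3

order-1 term: 105x^4 - 210x^3 + 170x^2 - 71x + 32/3
order-2 term: (1575/2)x^2 - (315/2)x + 65/2
order-3 term: 525/2
the series for exp(-(∇ ∘ D_q)) f terminates at order 3
exp(-(∇ ∘ D_q)) f = x^6 + (307/3)x^4 - 209x^3 + (1915/2)x^2 - (457/2)x + 917/3


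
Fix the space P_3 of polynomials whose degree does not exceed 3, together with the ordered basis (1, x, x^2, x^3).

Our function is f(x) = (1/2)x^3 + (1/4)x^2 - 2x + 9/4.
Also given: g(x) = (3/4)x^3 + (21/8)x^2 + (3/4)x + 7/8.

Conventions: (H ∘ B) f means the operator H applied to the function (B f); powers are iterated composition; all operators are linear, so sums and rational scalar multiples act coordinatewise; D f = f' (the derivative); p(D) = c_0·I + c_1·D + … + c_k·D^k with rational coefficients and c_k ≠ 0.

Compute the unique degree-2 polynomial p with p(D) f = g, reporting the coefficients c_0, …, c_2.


D^0 f = (1/2)x^3 + (1/4)x^2 - 2x + 9/4
D^1 f = (3/2)x^2 + (1/2)x - 2
D^2 f = 3x + 1/2
matching coefficients of g against c_0 f + c_1 Df + … from the top degree down determines the c_i
solution: c_0 = 3/2, c_1 = 3/2, c_2 = 1

p(D) = (3/2)·I + (3/2)·D + D^2, i.e. c_0 = 3/2, c_1 = 3/2, c_2 = 1


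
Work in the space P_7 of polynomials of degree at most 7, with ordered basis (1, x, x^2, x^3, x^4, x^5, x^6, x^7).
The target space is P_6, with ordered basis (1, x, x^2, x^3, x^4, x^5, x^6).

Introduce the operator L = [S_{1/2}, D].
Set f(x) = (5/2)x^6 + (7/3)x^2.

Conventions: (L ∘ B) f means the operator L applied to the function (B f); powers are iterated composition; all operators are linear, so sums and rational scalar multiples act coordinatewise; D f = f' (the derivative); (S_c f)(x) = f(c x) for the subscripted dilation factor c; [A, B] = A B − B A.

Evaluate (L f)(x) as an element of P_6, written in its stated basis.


the result is g(x) = (15/64)x^5 + (7/6)x

D f = 15x^5 + (14/3)x
S_{1/2} D f = (15/32)x^5 + (7/3)x
S_{1/2} f = (5/128)x^6 + (7/12)x^2
D S_{1/2} f = (15/64)x^5 + (7/6)x
[S_{1/2}, D] f = (15/64)x^5 + (7/6)x


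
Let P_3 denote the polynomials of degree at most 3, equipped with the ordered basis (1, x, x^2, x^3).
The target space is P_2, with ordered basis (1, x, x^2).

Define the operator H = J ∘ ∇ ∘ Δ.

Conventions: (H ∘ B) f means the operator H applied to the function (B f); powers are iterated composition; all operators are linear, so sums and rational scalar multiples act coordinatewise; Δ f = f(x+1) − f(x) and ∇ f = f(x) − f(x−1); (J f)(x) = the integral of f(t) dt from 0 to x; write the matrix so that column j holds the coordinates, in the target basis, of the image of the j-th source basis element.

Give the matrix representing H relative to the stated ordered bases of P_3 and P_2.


image of 1: 0
image of x: 0
image of x^2: 2x
image of x^3: 3x^2
each image's coordinates form column j of the matrix

the matrix is [[0, 0, 0, 0]; [0, 0, 2, 0]; [0, 0, 0, 3]] (rows listed top to bottom)


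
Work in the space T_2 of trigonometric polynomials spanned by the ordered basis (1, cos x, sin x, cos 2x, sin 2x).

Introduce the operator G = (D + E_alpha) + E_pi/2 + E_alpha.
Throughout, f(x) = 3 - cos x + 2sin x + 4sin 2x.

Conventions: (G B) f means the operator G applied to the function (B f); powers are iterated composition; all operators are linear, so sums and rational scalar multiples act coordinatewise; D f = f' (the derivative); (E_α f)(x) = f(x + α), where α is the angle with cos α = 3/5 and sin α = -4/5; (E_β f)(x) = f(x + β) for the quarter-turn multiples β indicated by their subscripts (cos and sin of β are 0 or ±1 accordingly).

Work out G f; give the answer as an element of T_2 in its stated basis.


D f = 2cos x + sin x + 8cos 2x
E_alpha f = 3 - (11/5)cos x + (2/5)sin x - (96/25)cos 2x - (28/25)sin 2x
(D + E_alpha) f = 3 - (1/5)cos x + (7/5)sin x + (104/25)cos 2x - (28/25)sin 2x
E_pi/2 f = 3 + 2cos x + sin x - 4sin 2x
E_alpha f = 3 - (11/5)cos x + (2/5)sin x - (96/25)cos 2x - (28/25)sin 2x
((D + E_alpha) + E_pi/2 + E_alpha) f = 9 - (2/5)cos x + (14/5)sin x + (8/25)cos 2x - (156/25)sin 2x

the image equals g(x) = 9 - (2/5)cos x + (14/5)sin x + (8/25)cos 2x - (156/25)sin 2x


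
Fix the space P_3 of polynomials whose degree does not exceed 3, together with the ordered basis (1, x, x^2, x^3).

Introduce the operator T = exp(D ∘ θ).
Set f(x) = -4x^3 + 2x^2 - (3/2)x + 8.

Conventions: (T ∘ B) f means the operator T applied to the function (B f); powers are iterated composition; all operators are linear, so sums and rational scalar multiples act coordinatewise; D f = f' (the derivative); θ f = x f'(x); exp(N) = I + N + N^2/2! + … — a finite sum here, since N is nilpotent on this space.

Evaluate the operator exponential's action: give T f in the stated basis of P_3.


order-1 term: -36x^2 + 8x - 3/2
order-2 term: -72x + 4
order-3 term: -24
the series for exp(D ∘ θ) f terminates at order 3
exp(D ∘ θ) f = -4x^3 - 34x^2 - (131/2)x - 27/2

g(x) = -4x^3 - 34x^2 - (131/2)x - 27/2


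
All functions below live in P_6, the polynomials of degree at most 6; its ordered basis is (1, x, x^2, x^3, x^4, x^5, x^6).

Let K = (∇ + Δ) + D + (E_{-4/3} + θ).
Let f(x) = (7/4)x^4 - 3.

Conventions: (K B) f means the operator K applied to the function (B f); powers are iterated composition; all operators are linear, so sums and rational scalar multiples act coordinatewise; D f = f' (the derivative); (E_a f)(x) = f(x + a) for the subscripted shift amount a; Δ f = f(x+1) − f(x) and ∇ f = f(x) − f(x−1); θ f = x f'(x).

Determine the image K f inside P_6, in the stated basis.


the result is g(x) = (35/4)x^4 + (35/3)x^3 + (56/3)x^2 - (70/27)x + 205/81

∇ f = 7x^3 - (21/2)x^2 + 7x - 7/4
Δ f = 7x^3 + (21/2)x^2 + 7x + 7/4
(∇ + Δ) f = 14x^3 + 14x
D f = 7x^3
E_{-4/3} f = (7/4)x^4 - (28/3)x^3 + (56/3)x^2 - (448/27)x + 205/81
θ f = 7x^4
(E_{-4/3} + θ) f = (35/4)x^4 - (28/3)x^3 + (56/3)x^2 - (448/27)x + 205/81
((∇ + Δ) + D + (E_{-4/3} + θ)) f = (35/4)x^4 + (35/3)x^3 + (56/3)x^2 - (70/27)x + 205/81


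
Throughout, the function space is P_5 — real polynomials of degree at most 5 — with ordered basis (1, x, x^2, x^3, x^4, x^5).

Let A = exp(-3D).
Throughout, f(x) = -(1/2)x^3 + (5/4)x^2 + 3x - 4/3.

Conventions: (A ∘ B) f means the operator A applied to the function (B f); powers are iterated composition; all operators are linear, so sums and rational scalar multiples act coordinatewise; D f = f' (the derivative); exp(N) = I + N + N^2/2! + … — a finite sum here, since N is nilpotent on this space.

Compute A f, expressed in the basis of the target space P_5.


order-1 term: (9/2)x^2 - (15/2)x - 9
order-2 term: -(27/2)x + 45/4
order-3 term: 27/2
the series for exp(-3D) f terminates at order 3
exp(-3D) f = -(1/2)x^3 + (23/4)x^2 - 18x + 173/12

the result is g(x) = -(1/2)x^3 + (23/4)x^2 - 18x + 173/12


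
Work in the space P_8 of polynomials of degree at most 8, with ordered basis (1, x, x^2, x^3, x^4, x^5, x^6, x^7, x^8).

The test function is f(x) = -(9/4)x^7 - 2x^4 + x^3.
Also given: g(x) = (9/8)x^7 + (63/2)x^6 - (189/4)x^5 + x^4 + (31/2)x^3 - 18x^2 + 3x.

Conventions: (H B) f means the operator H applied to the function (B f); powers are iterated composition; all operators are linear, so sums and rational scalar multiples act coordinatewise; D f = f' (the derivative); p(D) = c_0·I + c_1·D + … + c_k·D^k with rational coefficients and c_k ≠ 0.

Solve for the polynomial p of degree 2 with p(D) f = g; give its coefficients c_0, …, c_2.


p(D) = -(1/2)·I − 2·D + (1/2)·D^2, i.e. c_0 = -1/2, c_1 = -2, c_2 = 1/2

D^0 f = -(9/4)x^7 - 2x^4 + x^3
D^1 f = -(63/4)x^6 - 8x^3 + 3x^2
D^2 f = -(189/2)x^5 - 24x^2 + 6x
matching coefficients of g against c_0 f + c_1 Df + … from the top degree down determines the c_i
solution: c_0 = -1/2, c_1 = -2, c_2 = 1/2


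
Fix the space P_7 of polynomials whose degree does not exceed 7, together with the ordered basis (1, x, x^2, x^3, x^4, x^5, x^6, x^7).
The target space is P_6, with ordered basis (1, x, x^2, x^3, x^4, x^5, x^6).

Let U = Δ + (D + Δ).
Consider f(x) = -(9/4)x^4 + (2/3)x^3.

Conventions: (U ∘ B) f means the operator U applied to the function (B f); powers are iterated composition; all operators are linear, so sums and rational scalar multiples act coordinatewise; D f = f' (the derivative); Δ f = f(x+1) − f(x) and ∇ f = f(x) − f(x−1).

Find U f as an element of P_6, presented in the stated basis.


Δ f = -9x^3 - (23/2)x^2 - 7x - 19/12
D f = -9x^3 + 2x^2
Δ f = -9x^3 - (23/2)x^2 - 7x - 19/12
(D + Δ) f = -18x^3 - (19/2)x^2 - 7x - 19/12
(Δ + (D + Δ)) f = -27x^3 - 21x^2 - 14x - 19/6

the result is g(x) = -27x^3 - 21x^2 - 14x - 19/6


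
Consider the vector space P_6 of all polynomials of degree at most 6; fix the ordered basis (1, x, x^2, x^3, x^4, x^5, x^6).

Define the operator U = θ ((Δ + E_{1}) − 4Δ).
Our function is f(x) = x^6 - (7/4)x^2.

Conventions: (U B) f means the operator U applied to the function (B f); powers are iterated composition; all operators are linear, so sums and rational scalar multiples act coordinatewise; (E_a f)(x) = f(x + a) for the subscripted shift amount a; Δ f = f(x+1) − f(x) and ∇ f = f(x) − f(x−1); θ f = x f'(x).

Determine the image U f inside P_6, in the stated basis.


Δ f = 6x^5 + 15x^4 + 20x^3 + 15x^2 + (5/2)x - 3/4
E_{1} f = x^6 + 6x^5 + 15x^4 + 20x^3 + (53/4)x^2 + (5/2)x - 3/4
(Δ + E_{1}) f = x^6 + 12x^5 + 30x^4 + 40x^3 + (113/4)x^2 + 5x - 3/2
Δ f = 6x^5 + 15x^4 + 20x^3 + 15x^2 + (5/2)x - 3/4
(-4Δ) f = -24x^5 - 60x^4 - 80x^3 - 60x^2 - 10x + 3
((Δ + E_{1}) − 4Δ) f = x^6 - 12x^5 - 30x^4 - 40x^3 - (127/4)x^2 - 5x + 3/2
θ ((Δ + E_{1}) − 4Δ) f = 6x^6 - 60x^5 - 120x^4 - 120x^3 - (127/2)x^2 - 5x

g(x) = 6x^6 - 60x^5 - 120x^4 - 120x^3 - (127/2)x^2 - 5x


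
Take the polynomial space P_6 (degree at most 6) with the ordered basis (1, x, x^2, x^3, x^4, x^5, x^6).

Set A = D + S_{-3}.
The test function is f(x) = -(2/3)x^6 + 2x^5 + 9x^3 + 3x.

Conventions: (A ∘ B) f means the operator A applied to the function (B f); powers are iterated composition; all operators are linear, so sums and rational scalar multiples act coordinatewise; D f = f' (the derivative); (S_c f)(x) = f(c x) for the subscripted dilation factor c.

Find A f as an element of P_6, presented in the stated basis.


the result is g(x) = -486x^6 - 490x^5 + 10x^4 - 243x^3 + 27x^2 - 9x + 3

D f = -4x^5 + 10x^4 + 27x^2 + 3
S_{-3} f = -486x^6 - 486x^5 - 243x^3 - 9x
(D + S_{-3}) f = -486x^6 - 490x^5 + 10x^4 - 243x^3 + 27x^2 - 9x + 3


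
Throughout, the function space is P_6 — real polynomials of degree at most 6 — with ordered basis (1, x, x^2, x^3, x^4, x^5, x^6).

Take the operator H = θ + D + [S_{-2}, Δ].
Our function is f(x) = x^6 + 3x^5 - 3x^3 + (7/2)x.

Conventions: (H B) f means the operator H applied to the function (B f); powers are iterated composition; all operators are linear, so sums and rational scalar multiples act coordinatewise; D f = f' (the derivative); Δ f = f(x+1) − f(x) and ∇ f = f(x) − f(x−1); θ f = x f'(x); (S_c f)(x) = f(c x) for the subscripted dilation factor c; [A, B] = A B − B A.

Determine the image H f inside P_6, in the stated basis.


θ f = 6x^6 + 15x^5 - 9x^3 + (7/2)x
D f = 6x^5 + 15x^4 - 9x^2 + 7/2
Δ f = 6x^5 + 30x^4 + 50x^3 + 36x^2 + 12x + 9/2
S_{-2} Δ f = -192x^5 + 480x^4 - 400x^3 + 144x^2 - 24x + 9/2
S_{-2} f = 64x^6 - 96x^5 + 24x^3 - 7x
Δ S_{-2} f = 384x^5 + 480x^4 + 320x^3 + 72x^2 - 24x - 15
[S_{-2}, Δ] f = -576x^5 - 720x^3 + 72x^2 + 39/2
(θ + D + [S_{-2}, Δ]) f = 6x^6 - 555x^5 + 15x^4 - 729x^3 + 63x^2 + (7/2)x + 23

the image equals g(x) = 6x^6 - 555x^5 + 15x^4 - 729x^3 + 63x^2 + (7/2)x + 23


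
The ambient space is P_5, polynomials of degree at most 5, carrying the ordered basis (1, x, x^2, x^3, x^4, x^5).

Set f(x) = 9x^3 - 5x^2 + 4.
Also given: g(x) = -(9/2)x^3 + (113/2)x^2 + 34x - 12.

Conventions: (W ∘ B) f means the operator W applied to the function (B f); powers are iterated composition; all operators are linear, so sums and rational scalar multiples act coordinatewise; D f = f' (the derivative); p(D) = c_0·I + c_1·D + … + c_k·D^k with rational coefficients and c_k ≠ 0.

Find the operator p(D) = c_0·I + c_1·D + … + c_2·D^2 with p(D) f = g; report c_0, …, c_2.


D^0 f = 9x^3 - 5x^2 + 4
D^1 f = 27x^2 - 10x
D^2 f = 54x - 10
matching coefficients of g against c_0 f + c_1 Df + … from the top degree down determines the c_i
solution: c_0 = -1/2, c_1 = 2, c_2 = 1

p(D) = -(1/2)·I + 2·D + D^2, i.e. c_0 = -1/2, c_1 = 2, c_2 = 1


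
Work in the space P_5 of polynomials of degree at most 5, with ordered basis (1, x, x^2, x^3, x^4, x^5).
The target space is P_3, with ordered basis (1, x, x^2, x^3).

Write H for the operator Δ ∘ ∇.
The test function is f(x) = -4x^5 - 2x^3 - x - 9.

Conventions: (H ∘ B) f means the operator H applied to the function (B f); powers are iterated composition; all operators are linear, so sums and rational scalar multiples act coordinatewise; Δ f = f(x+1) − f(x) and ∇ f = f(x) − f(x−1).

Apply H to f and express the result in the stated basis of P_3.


the image equals g(x) = -80x^3 - 52x

∇ f = -20x^4 + 40x^3 - 46x^2 + 26x - 7
Δ ∇ f = -80x^3 - 52x


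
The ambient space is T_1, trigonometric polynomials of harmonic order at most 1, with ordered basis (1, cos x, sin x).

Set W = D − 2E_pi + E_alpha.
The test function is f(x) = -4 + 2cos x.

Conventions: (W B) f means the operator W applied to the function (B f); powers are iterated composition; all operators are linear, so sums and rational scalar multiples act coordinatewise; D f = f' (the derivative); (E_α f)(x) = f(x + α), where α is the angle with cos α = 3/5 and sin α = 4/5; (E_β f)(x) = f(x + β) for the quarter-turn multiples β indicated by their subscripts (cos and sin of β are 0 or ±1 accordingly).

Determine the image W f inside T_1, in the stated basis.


D f = -2sin x
E_pi f = -4 - 2cos x
(-2E_pi) f = 8 + 4cos x
E_alpha f = -4 + (6/5)cos x - (8/5)sin x
(D − 2E_pi + E_alpha) f = 4 + (26/5)cos x - (18/5)sin x

the result is g(x) = 4 + (26/5)cos x - (18/5)sin x


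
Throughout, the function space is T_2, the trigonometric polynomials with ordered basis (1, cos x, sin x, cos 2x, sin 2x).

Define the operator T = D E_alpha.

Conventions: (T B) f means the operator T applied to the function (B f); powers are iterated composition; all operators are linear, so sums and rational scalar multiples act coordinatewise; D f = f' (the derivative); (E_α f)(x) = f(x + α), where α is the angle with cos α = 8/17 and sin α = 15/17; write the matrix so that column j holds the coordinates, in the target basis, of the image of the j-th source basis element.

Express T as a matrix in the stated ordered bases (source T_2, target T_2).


the matrix is [[0, 0, 0, 0, 0]; [0, -15/17, 8/17, 0, 0]; [0, -8/17, -15/17, 0, 0]; [0, 0, 0, -480/289, -322/289]; [0, 0, 0, 322/289, -480/289]] (rows listed top to bottom)

image of 1: 0
image of cos x: -(15/17)cos x - (8/17)sin x
image of sin x: (8/17)cos x - (15/17)sin x
image of cos 2x: -(480/289)cos 2x + (322/289)sin 2x
image of sin 2x: -(322/289)cos 2x - (480/289)sin 2x
each image's coordinates form column j of the matrix


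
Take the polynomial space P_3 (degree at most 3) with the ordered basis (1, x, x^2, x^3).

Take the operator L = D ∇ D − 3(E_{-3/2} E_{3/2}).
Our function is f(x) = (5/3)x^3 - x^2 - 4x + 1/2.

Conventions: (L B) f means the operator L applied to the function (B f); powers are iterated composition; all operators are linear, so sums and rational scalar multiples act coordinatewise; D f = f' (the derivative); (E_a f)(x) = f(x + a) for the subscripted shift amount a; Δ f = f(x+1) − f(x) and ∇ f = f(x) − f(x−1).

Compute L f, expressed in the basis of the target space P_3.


D f = 5x^2 - 2x - 4
∇ D f = 10x - 7
D ∇ D f = 10
E_{3/2} f = (5/3)x^3 + (13/2)x^2 + (17/4)x - 17/8
E_{-3/2} E_{3/2} f = (5/3)x^3 - x^2 - 4x + 1/2
(-3(E_{-3/2} E_{3/2})) f = -5x^3 + 3x^2 + 12x - 3/2
(D ∇ D − 3(E_{-3/2} E_{3/2})) f = -5x^3 + 3x^2 + 12x + 17/2

g(x) = -5x^3 + 3x^2 + 12x + 17/2


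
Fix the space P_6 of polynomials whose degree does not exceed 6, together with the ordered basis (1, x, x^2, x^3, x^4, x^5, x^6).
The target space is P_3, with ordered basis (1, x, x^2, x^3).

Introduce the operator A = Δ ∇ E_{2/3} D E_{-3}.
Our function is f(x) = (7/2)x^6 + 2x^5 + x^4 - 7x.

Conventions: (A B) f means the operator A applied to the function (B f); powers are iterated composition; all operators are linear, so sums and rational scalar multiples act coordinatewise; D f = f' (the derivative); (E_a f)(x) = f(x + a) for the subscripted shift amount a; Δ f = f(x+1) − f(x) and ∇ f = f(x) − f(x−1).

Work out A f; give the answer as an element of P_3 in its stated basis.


the image equals g(x) = 420x^3 - 2820x^2 + 6534x - 46874/9

E_{-3} f = (7/2)x^6 - 61x^5 + (887/2)x^4 - 1722x^3 + (7533/2)x^2 - 4408x + 4335/2
D E_{-3} f = 21x^5 - 305x^4 + 1774x^3 - 5166x^2 + 7533x - 4408
E_{2/3} (D E_{-3}) f = 21x^5 - 235x^4 + 1054x^3 - (21322/9)x^2 + (72079/27)x - 32774/27
∇ E_{2/3} (D E_{-3}) f = 105x^4 - 1150x^3 + 4782x^2 - (80507/9)x + 171415/27
Δ ∇ E_{2/3} (D E_{-3}) f = 420x^3 - 2820x^2 + 6534x - 46874/9


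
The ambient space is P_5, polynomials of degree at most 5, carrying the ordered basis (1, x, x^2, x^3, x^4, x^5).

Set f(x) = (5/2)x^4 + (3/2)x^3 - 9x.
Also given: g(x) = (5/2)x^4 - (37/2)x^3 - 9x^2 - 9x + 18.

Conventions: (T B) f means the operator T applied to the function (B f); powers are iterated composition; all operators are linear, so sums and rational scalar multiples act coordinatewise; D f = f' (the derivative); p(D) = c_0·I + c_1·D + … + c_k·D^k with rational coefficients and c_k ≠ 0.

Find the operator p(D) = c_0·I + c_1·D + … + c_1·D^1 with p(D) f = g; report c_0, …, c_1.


D^0 f = (5/2)x^4 + (3/2)x^3 - 9x
D^1 f = 10x^3 + (9/2)x^2 - 9
matching coefficients of g against c_0 f + c_1 Df + … from the top degree down determines the c_i
solution: c_0 = 1, c_1 = -2

c_0 = 1, c_1 = -2


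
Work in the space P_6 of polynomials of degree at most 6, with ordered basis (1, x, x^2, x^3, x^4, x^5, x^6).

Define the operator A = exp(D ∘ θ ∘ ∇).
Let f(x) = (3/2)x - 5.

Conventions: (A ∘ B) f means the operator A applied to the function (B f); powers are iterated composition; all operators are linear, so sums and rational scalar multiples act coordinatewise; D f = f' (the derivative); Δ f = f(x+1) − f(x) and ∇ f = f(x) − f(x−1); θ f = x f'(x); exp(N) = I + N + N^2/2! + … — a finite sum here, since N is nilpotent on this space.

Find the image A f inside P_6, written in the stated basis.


the result is g(x) = (3/2)x - 5

the series for exp(D ∘ θ ∘ ∇) f terminates at order 0
exp(D ∘ θ ∘ ∇) f = (3/2)x - 5


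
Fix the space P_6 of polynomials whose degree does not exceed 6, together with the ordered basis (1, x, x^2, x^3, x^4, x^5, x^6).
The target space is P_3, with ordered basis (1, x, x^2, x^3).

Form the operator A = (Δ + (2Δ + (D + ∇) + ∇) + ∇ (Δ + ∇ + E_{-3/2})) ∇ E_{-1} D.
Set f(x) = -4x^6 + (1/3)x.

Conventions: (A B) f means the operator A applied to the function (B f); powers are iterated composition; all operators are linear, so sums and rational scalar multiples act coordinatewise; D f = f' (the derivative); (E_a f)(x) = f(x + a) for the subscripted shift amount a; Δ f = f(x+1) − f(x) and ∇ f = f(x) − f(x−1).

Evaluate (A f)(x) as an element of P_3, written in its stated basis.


the image equals g(x) = -3360x^3 + 14400x^2 - 26760x + 21060

D f = -24x^5 + 1/3
E_{-1} D f = -24x^5 + 120x^4 - 240x^3 + 240x^2 - 120x + 73/3
∇ (E_{-1} D) f = -120x^4 + 720x^3 - 1680x^2 + 1800x - 744
Δ (∇ E_{-1} D) f = -480x^3 + 1440x^2 - 1680x + 720
Δ (∇ E_{-1} D) f = -480x^3 + 1440x^2 - 1680x + 720
(2Δ) (∇ E_{-1} D) f = -960x^3 + 2880x^2 - 3360x + 1440
D (∇ E_{-1} D) f = -480x^3 + 2160x^2 - 3360x + 1800
∇ (∇ E_{-1} D) f = -480x^3 + 2880x^2 - 6000x + 4320
(D + ∇) (∇ E_{-1} D) f = -960x^3 + 5040x^2 - 9360x + 6120
∇ (∇ E_{-1} D) f = -480x^3 + 2880x^2 - 6000x + 4320
(2Δ + (D + ∇) + ∇) (∇ E_{-1} D) f = -2400x^3 + 10800x^2 - 18720x + 11880
Δ (∇ E_{-1} D) f = -480x^3 + 1440x^2 - 1680x + 720
∇ (∇ E_{-1} D) f = -480x^3 + 2880x^2 - 6000x + 4320
E_{-3/2} (∇ E_{-1} D) f = -120x^4 + 1440x^3 - 6540x^2 + 13320x - 20523/2
(Δ + ∇ + E_{-3/2}) (∇ E_{-1} D) f = -120x^4 + 480x^3 - 2220x^2 + 5640x - 10443/2
∇ (Δ + ∇ + E_{-3/2}) (∇ E_{-1} D) f = -480x^3 + 2160x^2 - 6360x + 8460
(Δ + (2Δ + (D + ∇) + ∇) + ∇ (Δ + ∇ + E_{-3/2})) (∇ E_{-1} D) f = -3360x^3 + 14400x^2 - 26760x + 21060


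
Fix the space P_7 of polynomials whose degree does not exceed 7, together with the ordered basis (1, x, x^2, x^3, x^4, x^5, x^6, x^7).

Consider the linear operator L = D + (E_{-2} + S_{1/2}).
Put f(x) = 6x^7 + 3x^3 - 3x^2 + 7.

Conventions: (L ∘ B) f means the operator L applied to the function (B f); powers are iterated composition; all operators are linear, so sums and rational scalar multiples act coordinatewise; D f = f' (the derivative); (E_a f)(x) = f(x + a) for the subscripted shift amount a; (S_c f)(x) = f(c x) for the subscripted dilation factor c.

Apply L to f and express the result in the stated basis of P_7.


D f = 42x^6 + 9x^2 - 6x
E_{-2} f = 6x^7 - 84x^6 + 504x^5 - 1680x^4 + 3363x^3 - 4053x^2 + 2736x - 797
S_{1/2} f = (3/64)x^7 + (3/8)x^3 - (3/4)x^2 + 7
(E_{-2} + S_{1/2}) f = (387/64)x^7 - 84x^6 + 504x^5 - 1680x^4 + (26907/8)x^3 - (16215/4)x^2 + 2736x - 790
(D + (E_{-2} + S_{1/2})) f = (387/64)x^7 - 42x^6 + 504x^5 - 1680x^4 + (26907/8)x^3 - (16179/4)x^2 + 2730x - 790

the image equals g(x) = (387/64)x^7 - 42x^6 + 504x^5 - 1680x^4 + (26907/8)x^3 - (16179/4)x^2 + 2730x - 790


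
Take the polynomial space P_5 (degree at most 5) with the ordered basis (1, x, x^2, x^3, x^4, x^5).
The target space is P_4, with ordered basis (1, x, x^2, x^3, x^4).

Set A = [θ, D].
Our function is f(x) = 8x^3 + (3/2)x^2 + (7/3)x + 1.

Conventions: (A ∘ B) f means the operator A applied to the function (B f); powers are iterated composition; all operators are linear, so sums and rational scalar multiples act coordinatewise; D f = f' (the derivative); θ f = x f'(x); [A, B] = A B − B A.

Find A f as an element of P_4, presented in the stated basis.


D f = 24x^2 + 3x + 7/3
θ D f = 48x^2 + 3x
θ f = 24x^3 + 3x^2 + (7/3)x
D θ f = 72x^2 + 6x + 7/3
[θ, D] f = -24x^2 - 3x - 7/3

g(x) = -24x^2 - 3x - 7/3


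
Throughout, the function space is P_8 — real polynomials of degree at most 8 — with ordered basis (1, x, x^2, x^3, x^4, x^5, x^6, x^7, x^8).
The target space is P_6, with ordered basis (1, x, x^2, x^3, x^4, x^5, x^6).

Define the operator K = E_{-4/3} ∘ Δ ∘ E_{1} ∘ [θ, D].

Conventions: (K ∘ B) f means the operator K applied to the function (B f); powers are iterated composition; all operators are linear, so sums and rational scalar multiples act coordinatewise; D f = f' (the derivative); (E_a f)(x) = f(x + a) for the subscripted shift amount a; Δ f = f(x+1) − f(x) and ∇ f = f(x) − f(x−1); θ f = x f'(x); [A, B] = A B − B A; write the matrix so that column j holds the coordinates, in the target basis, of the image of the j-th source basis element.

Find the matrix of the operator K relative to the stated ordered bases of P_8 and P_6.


image of 1: 0
image of x: 0
image of x^2: -2
image of x^3: -6x - 1
image of x^4: -12x^2 - 4x - 4/3
image of x^5: -20x^3 - 10x^2 - (20/3)x - 25/27
image of x^6: -30x^4 - 20x^3 - 20x^2 - (50/9)x - 22/27
image of x^7: -42x^5 - 35x^4 - (140/3)x^3 - (175/9)x^2 - (154/27)x - 49/81
image of x^8: -56x^6 - 56x^5 - (280/3)x^4 - (1400/27)x^3 - (616/27)x^2 - (392/81)x - 344/729
each image's coordinates form column j of the matrix

the matrix is [[0, 0, -2, -1, -4/3, -25/27, -22/27, -49/81, -344/729]; [0, 0, 0, -6, -4, -20/3, -50/9, -154/27, -392/81]; [0, 0, 0, 0, -12, -10, -20, -175/9, -616/27]; [0, 0, 0, 0, 0, -20, -20, -140/3, -1400/27]; [0, 0, 0, 0, 0, 0, -30, -35, -280/3]; [0, 0, 0, 0, 0, 0, 0, -42, -56]; [0, 0, 0, 0, 0, 0, 0, 0, -56]] (rows listed top to bottom)


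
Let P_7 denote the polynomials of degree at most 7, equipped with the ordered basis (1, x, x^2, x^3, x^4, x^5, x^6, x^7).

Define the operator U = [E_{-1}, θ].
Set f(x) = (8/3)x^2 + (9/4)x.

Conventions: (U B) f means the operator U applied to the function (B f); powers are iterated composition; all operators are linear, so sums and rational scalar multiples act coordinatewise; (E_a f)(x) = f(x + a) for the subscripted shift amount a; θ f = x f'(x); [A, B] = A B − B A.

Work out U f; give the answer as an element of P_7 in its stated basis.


the result is g(x) = -(16/3)x + 37/12

θ f = (16/3)x^2 + (9/4)x
E_{-1} θ f = (16/3)x^2 - (101/12)x + 37/12
E_{-1} f = (8/3)x^2 - (37/12)x + 5/12
θ E_{-1} f = (16/3)x^2 - (37/12)x
[E_{-1}, θ] f = -(16/3)x + 37/12


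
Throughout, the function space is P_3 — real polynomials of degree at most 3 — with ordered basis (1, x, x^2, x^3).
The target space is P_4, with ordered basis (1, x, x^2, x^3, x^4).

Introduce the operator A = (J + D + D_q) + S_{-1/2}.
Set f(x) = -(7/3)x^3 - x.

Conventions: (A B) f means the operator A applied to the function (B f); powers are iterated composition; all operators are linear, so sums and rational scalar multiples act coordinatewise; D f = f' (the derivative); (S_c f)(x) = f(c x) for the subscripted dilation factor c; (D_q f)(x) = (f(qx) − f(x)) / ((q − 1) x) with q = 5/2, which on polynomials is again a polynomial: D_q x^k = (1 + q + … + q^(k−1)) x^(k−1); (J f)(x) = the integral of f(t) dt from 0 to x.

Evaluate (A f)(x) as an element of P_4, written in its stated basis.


the image equals g(x) = -(7/12)x^4 + (7/24)x^3 - (121/4)x^2 + (1/2)x - 2

J f = -(7/12)x^4 - (1/2)x^2
D f = -7x^2 - 1
D_q f = -(91/4)x^2 - 1
(J + D + D_q) f = -(7/12)x^4 - (121/4)x^2 - 2
S_{-1/2} f = (7/24)x^3 + (1/2)x
((J + D + D_q) + S_{-1/2}) f = -(7/12)x^4 + (7/24)x^3 - (121/4)x^2 + (1/2)x - 2


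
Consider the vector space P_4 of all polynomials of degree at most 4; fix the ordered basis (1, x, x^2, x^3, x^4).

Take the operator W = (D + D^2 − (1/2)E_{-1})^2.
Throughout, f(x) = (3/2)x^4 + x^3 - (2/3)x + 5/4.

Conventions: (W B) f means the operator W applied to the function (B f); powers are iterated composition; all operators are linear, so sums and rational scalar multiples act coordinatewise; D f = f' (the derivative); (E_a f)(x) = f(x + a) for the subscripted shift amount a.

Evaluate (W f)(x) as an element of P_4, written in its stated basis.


g(x) = (3/8)x^4 - (35/4)x^3 + (45/2)x^2 + (521/6)x + 709/16

D f = 6x^3 + 3x^2 - 2/3
D f = 6x^3 + 3x^2 - 2/3
D D f = 18x^2 + 6x
E_{-1} f = (3/2)x^4 - 5x^3 + 6x^2 - (11/3)x + 29/12
(-(1/2)E_{-1}) f = -(3/4)x^4 + (5/2)x^3 - 3x^2 + (11/6)x - 29/24
(D + D^2 − (1/2)E_{-1}) f = -(3/4)x^4 + (17/2)x^3 + 18x^2 + (47/6)x - 15/8
D (D + D^2 − (1/2)E_{-1}) f = -3x^3 + (51/2)x^2 + 36x + 47/6
D (D + D^2 − (1/2)E_{-1}) f = -3x^3 + (51/2)x^2 + 36x + 47/6
D D (D + D^2 − (1/2)E_{-1}) f = -9x^2 + 51x + 36
E_{-1} (D + D^2 − (1/2)E_{-1}) f = -(3/4)x^4 + (23/2)x^3 - 12x^2 + (1/3)x - 23/24
(-(1/2)E_{-1}) (D + D^2 − (1/2)E_{-1}) f = (3/8)x^4 - (23/4)x^3 + 6x^2 - (1/6)x + 23/48
(D + D^2 − (1/2)E_{-1}) (D + D^2 − (1/2)E_{-1}) f = (3/8)x^4 - (35/4)x^3 + (45/2)x^2 + (521/6)x + 709/16


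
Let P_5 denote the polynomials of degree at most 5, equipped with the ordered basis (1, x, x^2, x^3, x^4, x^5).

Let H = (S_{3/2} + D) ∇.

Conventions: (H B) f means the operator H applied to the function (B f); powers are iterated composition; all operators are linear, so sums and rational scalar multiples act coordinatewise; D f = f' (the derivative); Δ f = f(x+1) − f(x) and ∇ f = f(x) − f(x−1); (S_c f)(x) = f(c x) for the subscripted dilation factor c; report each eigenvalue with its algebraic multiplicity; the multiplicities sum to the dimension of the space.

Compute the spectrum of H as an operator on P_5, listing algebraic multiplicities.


image of 1: 0
image of x: 1
image of x^2: 3x + 1
image of x^3: (27/4)x^2 + (3/2)x - 2
image of x^4: (27/2)x^3 - (3/2)x^2 - 6x + 3
image of x^5: (405/16)x^4 - (55/4)x^3 - (15/2)x^2 + (25/2)x - 4
the matrix is upper triangular; its diagonal is (0, 0, 0, 0, 0, 0)
for a triangular matrix the eigenvalues are the diagonal entries, with algebraic multiplicity their repetition count

λ = 0 (multiplicity 6)


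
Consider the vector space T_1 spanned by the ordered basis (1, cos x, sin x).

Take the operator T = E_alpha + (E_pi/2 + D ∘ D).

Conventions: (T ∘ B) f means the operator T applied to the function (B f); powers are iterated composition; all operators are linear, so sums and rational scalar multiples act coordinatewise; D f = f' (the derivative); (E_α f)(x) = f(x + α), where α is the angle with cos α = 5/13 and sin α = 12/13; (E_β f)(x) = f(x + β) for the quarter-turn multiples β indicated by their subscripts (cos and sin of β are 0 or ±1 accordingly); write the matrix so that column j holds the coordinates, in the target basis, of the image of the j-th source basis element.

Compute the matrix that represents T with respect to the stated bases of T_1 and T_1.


the matrix is [[2, 0, 0]; [0, -8/13, 25/13]; [0, -25/13, -8/13]] (rows listed top to bottom)

image of 1: 2
image of cos x: -(8/13)cos x - (25/13)sin x
image of sin x: (25/13)cos x - (8/13)sin x
each image's coordinates form column j of the matrix


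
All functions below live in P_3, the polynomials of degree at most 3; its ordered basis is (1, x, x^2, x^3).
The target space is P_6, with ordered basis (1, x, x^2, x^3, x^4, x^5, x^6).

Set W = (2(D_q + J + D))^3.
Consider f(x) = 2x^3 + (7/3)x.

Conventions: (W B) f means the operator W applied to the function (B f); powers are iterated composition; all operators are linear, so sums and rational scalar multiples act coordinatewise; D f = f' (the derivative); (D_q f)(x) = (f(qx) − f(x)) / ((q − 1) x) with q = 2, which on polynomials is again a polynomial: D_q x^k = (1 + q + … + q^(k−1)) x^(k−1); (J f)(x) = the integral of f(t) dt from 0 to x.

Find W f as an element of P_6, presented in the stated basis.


D_q f = 14x^2 + 7/3
J f = (1/2)x^4 + (7/6)x^2
D f = 6x^2 + 7/3
(D_q + J + D) f = (1/2)x^4 + (127/6)x^2 + 14/3
(2(D_q + J + D)) f = x^4 + (127/3)x^2 + 28/3
D_q (2(D_q + J + D)) f = 15x^3 + 127x
J (2(D_q + J + D)) f = (1/5)x^5 + (127/9)x^3 + (28/3)x
D (2(D_q + J + D)) f = 4x^3 + (254/3)x
(D_q + J + D) (2(D_q + J + D)) f = (1/5)x^5 + (298/9)x^3 + 221x
(2(D_q + J + D)) (2(D_q + J + D)) f = (2/5)x^5 + (596/9)x^3 + 442x
D_q (2(D_q + J + D)) (2(D_q + J + D)) f = (62/5)x^4 + (4172/9)x^2 + 442
J (2(D_q + J + D)) (2(D_q + J + D)) f = (1/15)x^6 + (149/9)x^4 + 221x^2
D (2(D_q + J + D)) (2(D_q + J + D)) f = 2x^4 + (596/3)x^2 + 442
(D_q + J + D) (2(D_q + J + D)) (2(D_q + J + D)) f = (1/15)x^6 + (1393/45)x^4 + (7949/9)x^2 + 884
(2(D_q + J + D)) (2(D_q + J + D)) (2(D_q + J + D)) f = (2/15)x^6 + (2786/45)x^4 + (15898/9)x^2 + 1768

g(x) = (2/15)x^6 + (2786/45)x^4 + (15898/9)x^2 + 1768


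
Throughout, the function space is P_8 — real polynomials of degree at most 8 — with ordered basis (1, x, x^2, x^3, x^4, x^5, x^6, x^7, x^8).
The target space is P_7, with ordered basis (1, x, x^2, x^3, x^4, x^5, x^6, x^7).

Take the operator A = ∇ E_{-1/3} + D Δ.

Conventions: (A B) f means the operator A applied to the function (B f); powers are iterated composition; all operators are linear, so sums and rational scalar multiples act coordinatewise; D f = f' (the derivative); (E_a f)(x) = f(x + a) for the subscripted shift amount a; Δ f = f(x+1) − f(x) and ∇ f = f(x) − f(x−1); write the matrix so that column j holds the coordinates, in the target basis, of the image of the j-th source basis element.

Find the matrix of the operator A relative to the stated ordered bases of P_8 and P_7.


image of 1: 0
image of x: 1
image of x^2: 2x + 1/3
image of x^3: 3x^2 + x + 16/3
image of x^4: 4x^3 + 2x^2 + (64/3)x + 23/27
image of x^5: 5x^4 + (10/3)x^3 + (160/3)x^2 + (115/27)x + 746/81
image of x^6: 6x^5 + 5x^4 + (320/3)x^3 + (115/9)x^2 + (1492/27)x + 31/81
image of x^7: 7x^6 + 7x^5 + (560/3)x^4 + (805/27)x^3 + (5222/27)x^2 + (217/81)x + 10564/729
image of x^8: 8x^7 + (28/3)x^6 + (896/3)x^5 + (1610/27)x^4 + (41776/81)x^3 + (868/81)x^2 + (84512/729)x - 4349/2187
each image's coordinates form column j of the matrix

the matrix is [[0, 1, 1/3, 16/3, 23/27, 746/81, 31/81, 10564/729, -4349/2187]; [0, 0, 2, 1, 64/3, 115/27, 1492/27, 217/81, 84512/729]; [0, 0, 0, 3, 2, 160/3, 115/9, 5222/27, 868/81]; [0, 0, 0, 0, 4, 10/3, 320/3, 805/27, 41776/81]; [0, 0, 0, 0, 0, 5, 5, 560/3, 1610/27]; [0, 0, 0, 0, 0, 0, 6, 7, 896/3]; [0, 0, 0, 0, 0, 0, 0, 7, 28/3]; [0, 0, 0, 0, 0, 0, 0, 0, 8]] (rows listed top to bottom)


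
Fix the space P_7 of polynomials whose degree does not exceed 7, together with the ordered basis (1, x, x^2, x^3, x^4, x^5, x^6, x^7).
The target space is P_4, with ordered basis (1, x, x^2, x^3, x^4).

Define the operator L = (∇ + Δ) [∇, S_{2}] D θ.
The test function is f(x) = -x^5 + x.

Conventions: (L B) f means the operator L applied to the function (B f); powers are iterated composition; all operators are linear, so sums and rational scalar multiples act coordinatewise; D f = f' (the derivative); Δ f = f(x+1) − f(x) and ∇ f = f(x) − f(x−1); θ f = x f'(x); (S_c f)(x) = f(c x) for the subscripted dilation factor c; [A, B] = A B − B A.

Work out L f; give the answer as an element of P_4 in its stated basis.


g(x) = -4800x^2 + 7200x - 4400

θ f = -5x^5 + x
D θ f = -25x^4 + 1
S_{2} (D θ) f = -400x^4 + 1
∇ S_{2} (D θ) f = -1600x^3 + 2400x^2 - 1600x + 400
∇ (D θ) f = -100x^3 + 150x^2 - 100x + 25
S_{2} ∇ (D θ) f = -800x^3 + 600x^2 - 200x + 25
[∇, S_{2}] (D θ) f = -800x^3 + 1800x^2 - 1400x + 375
∇ [∇, S_{2}] (D θ) f = -2400x^2 + 6000x - 4000
Δ [∇, S_{2}] (D θ) f = -2400x^2 + 1200x - 400
(∇ + Δ) [∇, S_{2}] (D θ) f = -4800x^2 + 7200x - 4400


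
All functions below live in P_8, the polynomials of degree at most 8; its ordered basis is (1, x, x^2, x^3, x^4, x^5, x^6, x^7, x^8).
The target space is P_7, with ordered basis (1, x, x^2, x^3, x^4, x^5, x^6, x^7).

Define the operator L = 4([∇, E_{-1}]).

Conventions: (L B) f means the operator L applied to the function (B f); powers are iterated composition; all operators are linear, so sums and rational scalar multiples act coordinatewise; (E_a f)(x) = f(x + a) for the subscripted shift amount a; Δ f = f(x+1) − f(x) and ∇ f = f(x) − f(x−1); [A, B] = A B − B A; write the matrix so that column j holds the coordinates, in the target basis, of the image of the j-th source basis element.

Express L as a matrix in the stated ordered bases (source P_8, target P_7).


image of 1: 0
image of x: 0
image of x^2: 0
image of x^3: 0
image of x^4: 0
image of x^5: 0
image of x^6: 0
image of x^7: 0
image of x^8: 0
each image's coordinates form column j of the matrix

the matrix is [[0, 0, 0, 0, 0, 0, 0, 0, 0]; [0, 0, 0, 0, 0, 0, 0, 0, 0]; [0, 0, 0, 0, 0, 0, 0, 0, 0]; [0, 0, 0, 0, 0, 0, 0, 0, 0]; [0, 0, 0, 0, 0, 0, 0, 0, 0]; [0, 0, 0, 0, 0, 0, 0, 0, 0]; [0, 0, 0, 0, 0, 0, 0, 0, 0]; [0, 0, 0, 0, 0, 0, 0, 0, 0]] (rows listed top to bottom)


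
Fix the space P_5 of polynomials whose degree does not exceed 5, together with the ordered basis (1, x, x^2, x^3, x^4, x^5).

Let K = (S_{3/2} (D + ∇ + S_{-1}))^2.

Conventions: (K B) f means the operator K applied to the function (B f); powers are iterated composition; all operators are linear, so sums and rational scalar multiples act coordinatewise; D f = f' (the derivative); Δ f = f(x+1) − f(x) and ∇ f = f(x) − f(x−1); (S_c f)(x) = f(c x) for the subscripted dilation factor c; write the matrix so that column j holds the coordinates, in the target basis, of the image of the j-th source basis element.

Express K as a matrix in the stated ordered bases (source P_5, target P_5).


image of 1: 1
image of x: (9/4)x - 1
image of x^2: (81/16)x^2 + (9/2)x + 35/4
image of x^3: (729/64)x^3 - (243/16)x^2 + (1647/16)x - 199/8
image of x^4: (6561/256)x^4 + (729/16)x^3 + (8505/32)x^2 - (1449/8)x + 743/16
image of x^5: (59049/1024)x^5 - (32805/256)x^4 + (222345/128)x^3 - (80595/64)x^2 + (42165/64)x - 4111/32
each image's coordinates form column j of the matrix

the matrix is [[1, -1, 35/4, -199/8, 743/16, -4111/32]; [0, 9/4, 9/2, 1647/16, -1449/8, 42165/64]; [0, 0, 81/16, -243/16, 8505/32, -80595/64]; [0, 0, 0, 729/64, 729/16, 222345/128]; [0, 0, 0, 0, 6561/256, -32805/256]; [0, 0, 0, 0, 0, 59049/1024]] (rows listed top to bottom)
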